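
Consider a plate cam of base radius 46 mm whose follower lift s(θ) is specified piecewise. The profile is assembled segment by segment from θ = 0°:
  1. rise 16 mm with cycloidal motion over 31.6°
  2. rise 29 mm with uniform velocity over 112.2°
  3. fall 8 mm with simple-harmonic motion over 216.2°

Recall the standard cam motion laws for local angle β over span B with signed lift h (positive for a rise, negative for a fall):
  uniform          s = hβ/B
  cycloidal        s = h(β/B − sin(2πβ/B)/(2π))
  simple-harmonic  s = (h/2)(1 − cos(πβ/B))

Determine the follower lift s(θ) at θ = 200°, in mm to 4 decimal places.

seg 1 [0°–31.6°] cycloidal, h=16: full span → s += 16 → s = 16.0000
seg 2 [31.6°–143.8°] uniform, h=29: full span → s += 29 → s = 45.0000
seg 3 [143.8°–360°] simple-harmonic, h=-8: θ=200° here. β=56.2, B=216.2. -8/2·(1 − cos(π·0.2599)) = -1.2613 → s = 43.7387

43.7387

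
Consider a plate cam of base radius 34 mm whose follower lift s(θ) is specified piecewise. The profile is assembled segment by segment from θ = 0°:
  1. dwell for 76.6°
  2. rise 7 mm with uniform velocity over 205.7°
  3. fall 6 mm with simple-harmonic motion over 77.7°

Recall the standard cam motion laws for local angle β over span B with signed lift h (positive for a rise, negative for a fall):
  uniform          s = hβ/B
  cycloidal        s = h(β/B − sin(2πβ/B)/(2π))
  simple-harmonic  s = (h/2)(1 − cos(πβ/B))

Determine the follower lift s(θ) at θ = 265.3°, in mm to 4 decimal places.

seg 1 [0°–76.6°] dwell: s stays 0.0000
seg 2 [76.6°–282.3°] uniform, h=7: θ=265.3° here. β=188.7, B=205.7. 7·188.7/205.7 = 6.4215 → s = 6.4215

6.4215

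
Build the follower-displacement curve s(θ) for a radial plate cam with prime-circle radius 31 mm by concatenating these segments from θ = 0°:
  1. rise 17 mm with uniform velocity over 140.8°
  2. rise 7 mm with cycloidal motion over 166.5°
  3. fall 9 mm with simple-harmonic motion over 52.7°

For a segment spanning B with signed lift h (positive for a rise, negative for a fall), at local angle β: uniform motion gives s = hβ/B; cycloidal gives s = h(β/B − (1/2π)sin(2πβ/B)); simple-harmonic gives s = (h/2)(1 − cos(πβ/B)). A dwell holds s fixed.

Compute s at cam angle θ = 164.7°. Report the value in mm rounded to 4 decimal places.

seg 1 [0°–140.8°] uniform, h=17: full span → s += 17 → s = 17.0000
seg 2 [140.8°–307.3°] cycloidal, h=7: θ=164.7° here. β=23.9, B=166.5. 7·(0.1435 − sin(2π·0.1435)/(2π)) = 0.1308 → s = 17.1308

17.1308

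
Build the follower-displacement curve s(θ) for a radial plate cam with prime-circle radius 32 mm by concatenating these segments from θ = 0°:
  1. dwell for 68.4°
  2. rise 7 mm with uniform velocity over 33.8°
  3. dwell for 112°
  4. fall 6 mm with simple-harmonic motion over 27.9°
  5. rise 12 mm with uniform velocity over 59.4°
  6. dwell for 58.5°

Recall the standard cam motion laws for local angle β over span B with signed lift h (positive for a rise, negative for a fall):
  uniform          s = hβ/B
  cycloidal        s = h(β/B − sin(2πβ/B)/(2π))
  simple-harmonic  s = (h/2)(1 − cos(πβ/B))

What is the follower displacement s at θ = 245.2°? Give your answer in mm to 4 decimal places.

seg 1 [0°–68.4°] dwell: s stays 0.0000
seg 2 [68.4°–102.2°] uniform, h=7: full span → s += 7 → s = 7.0000
seg 3 [102.2°–214.2°] dwell: s stays 7.0000
seg 4 [214.2°–242.1°] simple-harmonic, h=-6: full span → s += -6 → s = 1.0000
seg 5 [242.1°–301.5°] uniform, h=12: θ=245.2° here. β=3.1, B=59.4. 12·3.1/59.4 = 0.6263 → s = 1.6263

1.6263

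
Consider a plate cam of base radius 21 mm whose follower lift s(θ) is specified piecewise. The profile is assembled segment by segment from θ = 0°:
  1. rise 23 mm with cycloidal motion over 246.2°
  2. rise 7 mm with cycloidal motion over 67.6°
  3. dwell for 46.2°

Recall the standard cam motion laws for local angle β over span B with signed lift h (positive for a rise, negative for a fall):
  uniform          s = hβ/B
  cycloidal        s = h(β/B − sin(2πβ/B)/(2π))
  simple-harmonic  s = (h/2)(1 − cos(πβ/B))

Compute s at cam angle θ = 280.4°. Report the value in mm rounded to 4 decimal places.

seg 1 [0°–246.2°] cycloidal, h=23: full span → s += 23 → s = 23.0000
seg 2 [246.2°–313.8°] cycloidal, h=7: θ=280.4° here. β=34.2, B=67.6. 7·(0.5059 − sin(2π·0.5059)/(2π)) = 3.5828 → s = 26.5828

26.5828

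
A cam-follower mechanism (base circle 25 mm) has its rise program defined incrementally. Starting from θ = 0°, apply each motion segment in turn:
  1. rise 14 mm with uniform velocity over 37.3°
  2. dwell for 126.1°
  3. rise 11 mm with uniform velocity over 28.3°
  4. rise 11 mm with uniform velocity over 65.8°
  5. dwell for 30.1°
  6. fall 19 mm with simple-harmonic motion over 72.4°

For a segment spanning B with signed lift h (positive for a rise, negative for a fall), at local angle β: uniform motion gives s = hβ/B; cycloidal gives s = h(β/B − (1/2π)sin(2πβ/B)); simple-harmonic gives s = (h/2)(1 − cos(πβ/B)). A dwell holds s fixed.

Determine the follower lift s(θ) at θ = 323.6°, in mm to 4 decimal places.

seg 1 [0°–37.3°] uniform, h=14: full span → s += 14 → s = 14.0000
seg 2 [37.3°–163.4°] dwell: s stays 14.0000
seg 3 [163.4°–191.7°] uniform, h=11: full span → s += 11 → s = 25.0000
seg 4 [191.7°–257.5°] uniform, h=11: full span → s += 11 → s = 36.0000
seg 5 [257.5°–287.6°] dwell: s stays 36.0000
seg 6 [287.6°–360°] simple-harmonic, h=-19: θ=323.6° here. β=36, B=72.4. -19/2·(1 − cos(π·0.4972)) = -9.4176 → s = 26.5824

26.5824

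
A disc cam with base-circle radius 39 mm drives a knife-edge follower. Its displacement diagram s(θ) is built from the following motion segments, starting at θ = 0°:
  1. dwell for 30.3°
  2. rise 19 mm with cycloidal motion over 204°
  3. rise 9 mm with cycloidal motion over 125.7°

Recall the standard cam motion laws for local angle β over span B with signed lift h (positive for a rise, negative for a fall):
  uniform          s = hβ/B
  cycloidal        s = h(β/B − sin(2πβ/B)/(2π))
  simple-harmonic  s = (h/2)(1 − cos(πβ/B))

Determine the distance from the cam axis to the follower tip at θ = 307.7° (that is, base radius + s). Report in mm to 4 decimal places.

seg 1 [0°–30.3°] dwell: s stays 0.0000
seg 2 [30.3°–234.3°] cycloidal, h=19: full span → s += 19 → s = 19.0000
seg 3 [234.3°–360°] cycloidal, h=9: θ=307.7° here. β=73.4, B=125.7. 9·(0.5839 − sin(2π·0.5839)/(2π)) = 5.9762 → s = 24.9762
radial distance = base radius + s = 39 + 24.9762 = 63.9762

63.9762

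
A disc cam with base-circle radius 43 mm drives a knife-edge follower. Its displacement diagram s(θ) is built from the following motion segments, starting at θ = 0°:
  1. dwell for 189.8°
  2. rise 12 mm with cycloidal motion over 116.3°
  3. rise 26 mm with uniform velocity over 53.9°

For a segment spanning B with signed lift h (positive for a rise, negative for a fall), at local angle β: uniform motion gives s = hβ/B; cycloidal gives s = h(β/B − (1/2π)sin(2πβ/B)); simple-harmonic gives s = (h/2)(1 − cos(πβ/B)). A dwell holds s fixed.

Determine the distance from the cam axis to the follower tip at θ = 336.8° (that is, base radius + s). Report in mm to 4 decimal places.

seg 1 [0°–189.8°] dwell: s stays 0.0000
seg 2 [189.8°–306.1°] cycloidal, h=12: full span → s += 12 → s = 12.0000
seg 3 [306.1°–360°] uniform, h=26: θ=336.8° here. β=30.7, B=53.9. 26·30.7/53.9 = 14.8089 → s = 26.8089
radial distance = base radius + s = 43 + 26.8089 = 69.8089

69.8089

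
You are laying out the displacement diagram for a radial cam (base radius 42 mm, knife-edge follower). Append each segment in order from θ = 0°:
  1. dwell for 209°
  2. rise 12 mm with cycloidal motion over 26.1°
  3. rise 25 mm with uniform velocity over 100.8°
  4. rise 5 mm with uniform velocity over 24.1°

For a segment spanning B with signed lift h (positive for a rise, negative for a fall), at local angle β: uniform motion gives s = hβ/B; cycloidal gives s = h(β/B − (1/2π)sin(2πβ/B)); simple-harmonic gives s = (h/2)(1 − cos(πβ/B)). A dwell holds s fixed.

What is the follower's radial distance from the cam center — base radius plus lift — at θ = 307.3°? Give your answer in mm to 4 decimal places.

seg 1 [0°–209°] dwell: s stays 0.0000
seg 2 [209°–235.1°] cycloidal, h=12: full span → s += 12 → s = 12.0000
seg 3 [235.1°–335.9°] uniform, h=25: θ=307.3° here. β=72.2, B=100.8. 25·72.2/100.8 = 17.9067 → s = 29.9067
radial distance = base radius + s = 42 + 29.9067 = 71.9067

71.9067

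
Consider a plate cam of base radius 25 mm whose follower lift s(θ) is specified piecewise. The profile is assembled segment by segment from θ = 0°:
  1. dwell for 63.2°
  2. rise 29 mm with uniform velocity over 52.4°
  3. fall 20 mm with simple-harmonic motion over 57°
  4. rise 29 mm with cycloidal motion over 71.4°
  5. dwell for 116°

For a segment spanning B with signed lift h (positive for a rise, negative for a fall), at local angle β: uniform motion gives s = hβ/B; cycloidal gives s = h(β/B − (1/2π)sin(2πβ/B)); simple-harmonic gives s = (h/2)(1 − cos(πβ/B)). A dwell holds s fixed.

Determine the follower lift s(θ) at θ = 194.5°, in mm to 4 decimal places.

seg 1 [0°–63.2°] dwell: s stays 0.0000
seg 2 [63.2°–115.6°] uniform, h=29: full span → s += 29 → s = 29.0000
seg 3 [115.6°–172.6°] simple-harmonic, h=-20: full span → s += -20 → s = 9.0000
seg 4 [172.6°–244°] cycloidal, h=29: θ=194.5° here. β=21.9, B=71.4. 29·(0.3067 − sin(2π·0.3067)/(2π)) = 4.5695 → s = 13.5695

13.5695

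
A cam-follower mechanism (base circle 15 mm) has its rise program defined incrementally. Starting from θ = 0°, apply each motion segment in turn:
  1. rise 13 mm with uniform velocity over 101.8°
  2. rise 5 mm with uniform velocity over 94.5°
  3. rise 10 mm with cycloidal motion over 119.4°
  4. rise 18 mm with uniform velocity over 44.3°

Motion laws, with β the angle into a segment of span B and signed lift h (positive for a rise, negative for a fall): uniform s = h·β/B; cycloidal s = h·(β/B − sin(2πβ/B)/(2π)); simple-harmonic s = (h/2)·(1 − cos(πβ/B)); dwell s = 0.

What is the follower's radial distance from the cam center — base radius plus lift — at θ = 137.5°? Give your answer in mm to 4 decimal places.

seg 1 [0°–101.8°] uniform, h=13: full span → s += 13 → s = 13.0000
seg 2 [101.8°–196.3°] uniform, h=5: θ=137.5° here. β=35.7, B=94.5. 5·35.7/94.5 = 1.8889 → s = 14.8889
radial distance = base radius + s = 15 + 14.8889 = 29.8889

29.8889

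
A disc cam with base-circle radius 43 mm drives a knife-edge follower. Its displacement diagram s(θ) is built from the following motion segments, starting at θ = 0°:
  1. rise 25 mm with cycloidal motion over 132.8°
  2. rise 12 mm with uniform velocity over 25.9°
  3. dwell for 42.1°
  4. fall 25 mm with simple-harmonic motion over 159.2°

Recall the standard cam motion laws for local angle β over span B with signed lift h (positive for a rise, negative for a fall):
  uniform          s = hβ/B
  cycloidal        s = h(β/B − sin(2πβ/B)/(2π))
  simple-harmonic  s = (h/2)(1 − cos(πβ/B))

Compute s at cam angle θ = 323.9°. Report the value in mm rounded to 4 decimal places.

seg 1 [0°–132.8°] cycloidal, h=25: full span → s += 25 → s = 25.0000
seg 2 [132.8°–158.7°] uniform, h=12: full span → s += 12 → s = 37.0000
seg 3 [158.7°–200.8°] dwell: s stays 37.0000
seg 4 [200.8°–360°] simple-harmonic, h=-25: θ=323.9° here. β=123.1, B=159.2. -25/2·(1 − cos(π·0.7732)) = -21.9601 → s = 15.0399

15.0399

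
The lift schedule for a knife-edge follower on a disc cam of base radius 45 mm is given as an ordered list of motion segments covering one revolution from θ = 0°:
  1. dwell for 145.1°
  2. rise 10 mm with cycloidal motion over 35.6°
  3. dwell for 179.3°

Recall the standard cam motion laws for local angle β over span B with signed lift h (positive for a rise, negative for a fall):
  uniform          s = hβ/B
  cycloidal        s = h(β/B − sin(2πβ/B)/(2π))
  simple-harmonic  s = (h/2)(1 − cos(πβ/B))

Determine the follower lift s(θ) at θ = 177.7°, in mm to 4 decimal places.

seg 1 [0°–145.1°] dwell: s stays 0.0000
seg 2 [145.1°–180.7°] cycloidal, h=10: θ=177.7° here. β=32.6, B=35.6. 10·(0.9157 − sin(2π·0.9157)/(2π)) = 9.9612 → s = 9.9612

9.9612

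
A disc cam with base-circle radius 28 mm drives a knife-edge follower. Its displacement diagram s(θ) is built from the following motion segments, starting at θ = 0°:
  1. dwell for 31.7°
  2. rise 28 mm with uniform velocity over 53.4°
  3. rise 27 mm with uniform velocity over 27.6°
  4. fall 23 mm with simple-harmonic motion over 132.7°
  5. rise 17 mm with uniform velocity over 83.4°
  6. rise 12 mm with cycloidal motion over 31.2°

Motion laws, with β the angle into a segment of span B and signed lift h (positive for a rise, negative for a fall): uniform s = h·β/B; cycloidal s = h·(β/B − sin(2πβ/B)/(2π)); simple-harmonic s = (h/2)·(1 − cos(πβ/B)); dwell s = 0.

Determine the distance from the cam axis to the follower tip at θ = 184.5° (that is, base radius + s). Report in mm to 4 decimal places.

seg 1 [0°–31.7°] dwell: s stays 0.0000
seg 2 [31.7°–85.1°] uniform, h=28: full span → s += 28 → s = 28.0000
seg 3 [85.1°–112.7°] uniform, h=27: full span → s += 27 → s = 55.0000
seg 4 [112.7°–245.4°] simple-harmonic, h=-23: θ=184.5° here. β=71.8, B=132.7. -23/2·(1 − cos(π·0.5411)) = -12.9797 → s = 42.0203
radial distance = base radius + s = 28 + 42.0203 = 70.0203

70.0203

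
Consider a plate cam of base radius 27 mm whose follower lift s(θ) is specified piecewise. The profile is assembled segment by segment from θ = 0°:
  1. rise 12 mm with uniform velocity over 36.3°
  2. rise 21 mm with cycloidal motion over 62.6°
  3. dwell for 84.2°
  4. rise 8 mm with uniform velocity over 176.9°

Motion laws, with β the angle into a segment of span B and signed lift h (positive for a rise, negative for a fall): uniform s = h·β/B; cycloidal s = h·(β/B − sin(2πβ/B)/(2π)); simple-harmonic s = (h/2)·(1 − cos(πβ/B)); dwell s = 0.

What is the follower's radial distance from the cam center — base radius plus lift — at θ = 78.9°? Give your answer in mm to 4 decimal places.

seg 1 [0°–36.3°] uniform, h=12: full span → s += 12 → s = 12.0000
seg 2 [36.3°–98.9°] cycloidal, h=21: θ=78.9° here. β=42.6, B=62.6. 21·(0.6805 − sin(2π·0.6805)/(2π)) = 17.3195 → s = 29.3195
radial distance = base radius + s = 27 + 29.3195 = 56.3195

56.3195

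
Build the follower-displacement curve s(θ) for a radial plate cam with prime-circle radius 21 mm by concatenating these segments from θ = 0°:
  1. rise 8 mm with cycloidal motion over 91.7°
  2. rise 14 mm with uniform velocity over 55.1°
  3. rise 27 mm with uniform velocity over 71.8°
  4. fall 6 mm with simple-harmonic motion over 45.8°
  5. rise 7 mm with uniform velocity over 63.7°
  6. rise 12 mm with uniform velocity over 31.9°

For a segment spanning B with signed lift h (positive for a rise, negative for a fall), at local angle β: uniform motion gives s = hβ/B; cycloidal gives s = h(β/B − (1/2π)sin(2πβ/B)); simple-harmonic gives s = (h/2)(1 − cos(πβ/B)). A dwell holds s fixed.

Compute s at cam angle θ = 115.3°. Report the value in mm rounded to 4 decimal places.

seg 1 [0°–91.7°] cycloidal, h=8: full span → s += 8 → s = 8.0000
seg 2 [91.7°–146.8°] uniform, h=14: θ=115.3° here. β=23.6, B=55.1. 14·23.6/55.1 = 5.9964 → s = 13.9964

13.9964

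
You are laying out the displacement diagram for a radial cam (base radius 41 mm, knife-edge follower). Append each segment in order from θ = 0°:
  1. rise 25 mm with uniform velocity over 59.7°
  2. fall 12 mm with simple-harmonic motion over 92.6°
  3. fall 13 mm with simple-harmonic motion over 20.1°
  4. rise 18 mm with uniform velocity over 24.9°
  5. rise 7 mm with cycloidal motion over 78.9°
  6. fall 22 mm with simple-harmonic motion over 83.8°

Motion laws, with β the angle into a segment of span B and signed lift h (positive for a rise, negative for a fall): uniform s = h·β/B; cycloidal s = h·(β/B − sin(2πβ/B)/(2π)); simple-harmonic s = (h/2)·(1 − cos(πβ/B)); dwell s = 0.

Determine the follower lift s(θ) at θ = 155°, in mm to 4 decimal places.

seg 1 [0°–59.7°] uniform, h=25: full span → s += 25 → s = 25.0000
seg 2 [59.7°–152.3°] simple-harmonic, h=-12: full span → s += -12 → s = 13.0000
seg 3 [152.3°–172.4°] simple-harmonic, h=-13: θ=155° here. β=2.7, B=20.1. -13/2·(1 − cos(π·0.1343)) = -0.5702 → s = 12.4298

12.4298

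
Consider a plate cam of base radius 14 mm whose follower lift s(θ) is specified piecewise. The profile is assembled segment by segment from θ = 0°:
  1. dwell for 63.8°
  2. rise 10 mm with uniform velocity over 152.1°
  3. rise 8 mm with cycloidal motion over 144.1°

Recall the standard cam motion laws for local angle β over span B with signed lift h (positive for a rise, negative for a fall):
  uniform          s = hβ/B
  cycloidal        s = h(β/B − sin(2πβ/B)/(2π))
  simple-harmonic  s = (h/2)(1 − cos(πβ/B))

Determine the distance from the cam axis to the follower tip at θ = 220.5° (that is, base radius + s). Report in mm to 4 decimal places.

seg 1 [0°–63.8°] dwell: s stays 0.0000
seg 2 [63.8°–215.9°] uniform, h=10: full span → s += 10 → s = 10.0000
seg 3 [215.9°–360°] cycloidal, h=8: θ=220.5° here. β=4.6, B=144.1. 8·(0.0319 − sin(2π·0.0319)/(2π)) = 0.0017 → s = 10.0017
radial distance = base radius + s = 14 + 10.0017 = 24.0017

24.0017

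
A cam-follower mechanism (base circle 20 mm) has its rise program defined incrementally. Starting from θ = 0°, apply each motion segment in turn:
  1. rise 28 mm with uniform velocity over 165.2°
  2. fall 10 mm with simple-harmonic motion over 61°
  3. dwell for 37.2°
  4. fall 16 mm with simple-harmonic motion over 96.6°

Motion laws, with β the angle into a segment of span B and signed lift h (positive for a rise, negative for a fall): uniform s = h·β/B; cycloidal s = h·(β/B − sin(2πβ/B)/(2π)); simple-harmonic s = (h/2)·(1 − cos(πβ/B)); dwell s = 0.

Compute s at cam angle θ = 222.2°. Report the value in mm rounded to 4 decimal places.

seg 1 [0°–165.2°] uniform, h=28: full span → s += 28 → s = 28.0000
seg 2 [165.2°–226.2°] simple-harmonic, h=-10: θ=222.2° here. β=57, B=61. -10/2·(1 − cos(π·0.9344)) = -9.8943 → s = 18.1057

18.1057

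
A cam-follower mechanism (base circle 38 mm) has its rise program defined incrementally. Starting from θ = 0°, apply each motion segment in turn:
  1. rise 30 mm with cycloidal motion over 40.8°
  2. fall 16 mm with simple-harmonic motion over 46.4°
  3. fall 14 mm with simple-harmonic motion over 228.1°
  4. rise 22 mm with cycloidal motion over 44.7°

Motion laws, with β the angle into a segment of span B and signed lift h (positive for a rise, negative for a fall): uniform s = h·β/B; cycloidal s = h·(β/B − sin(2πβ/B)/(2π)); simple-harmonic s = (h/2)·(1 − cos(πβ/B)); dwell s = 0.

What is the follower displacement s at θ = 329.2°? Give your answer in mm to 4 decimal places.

seg 1 [0°–40.8°] cycloidal, h=30: full span → s += 30 → s = 30.0000
seg 2 [40.8°–87.2°] simple-harmonic, h=-16: full span → s += -16 → s = 14.0000
seg 3 [87.2°–315.3°] simple-harmonic, h=-14: full span → s += -14 → s = 0.0000
seg 4 [315.3°–360°] cycloidal, h=22: θ=329.2° here. β=13.9, B=44.7. 22·(0.3110 − sin(2π·0.3110)/(2π)) = 3.5935 → s = 3.5935

3.5935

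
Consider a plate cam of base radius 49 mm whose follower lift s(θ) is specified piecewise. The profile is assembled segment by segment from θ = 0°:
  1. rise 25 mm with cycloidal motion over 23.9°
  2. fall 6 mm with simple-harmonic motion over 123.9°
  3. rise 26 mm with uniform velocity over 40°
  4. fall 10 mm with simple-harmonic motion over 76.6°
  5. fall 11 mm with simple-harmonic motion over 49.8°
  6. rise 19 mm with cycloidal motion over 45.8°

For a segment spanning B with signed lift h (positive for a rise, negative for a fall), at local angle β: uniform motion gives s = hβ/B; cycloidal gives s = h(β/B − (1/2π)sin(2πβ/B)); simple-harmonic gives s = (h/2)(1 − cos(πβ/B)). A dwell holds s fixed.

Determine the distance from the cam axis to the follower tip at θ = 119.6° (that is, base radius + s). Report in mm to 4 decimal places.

seg 1 [0°–23.9°] cycloidal, h=25: full span → s += 25 → s = 25.0000
seg 2 [23.9°–147.8°] simple-harmonic, h=-6: θ=119.6° here. β=95.7, B=123.9. -6/2·(1 − cos(π·0.7724)) = -5.2652 → s = 19.7348
radial distance = base radius + s = 49 + 19.7348 = 68.7348

68.7348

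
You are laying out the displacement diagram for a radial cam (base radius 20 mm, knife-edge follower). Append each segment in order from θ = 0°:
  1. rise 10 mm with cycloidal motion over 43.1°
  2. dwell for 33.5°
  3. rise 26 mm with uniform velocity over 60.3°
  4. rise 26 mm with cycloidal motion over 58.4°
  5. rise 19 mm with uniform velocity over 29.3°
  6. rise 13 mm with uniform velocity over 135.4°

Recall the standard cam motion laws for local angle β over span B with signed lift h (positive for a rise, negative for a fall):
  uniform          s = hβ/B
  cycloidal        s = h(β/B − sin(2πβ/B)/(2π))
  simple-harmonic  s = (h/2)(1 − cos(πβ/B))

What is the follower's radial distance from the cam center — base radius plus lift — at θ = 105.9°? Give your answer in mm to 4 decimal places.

seg 1 [0°–43.1°] cycloidal, h=10: full span → s += 10 → s = 10.0000
seg 2 [43.1°–76.6°] dwell: s stays 10.0000
seg 3 [76.6°–136.9°] uniform, h=26: θ=105.9° here. β=29.3, B=60.3. 26·29.3/60.3 = 12.6335 → s = 22.6335
radial distance = base radius + s = 20 + 22.6335 = 42.6335

42.6335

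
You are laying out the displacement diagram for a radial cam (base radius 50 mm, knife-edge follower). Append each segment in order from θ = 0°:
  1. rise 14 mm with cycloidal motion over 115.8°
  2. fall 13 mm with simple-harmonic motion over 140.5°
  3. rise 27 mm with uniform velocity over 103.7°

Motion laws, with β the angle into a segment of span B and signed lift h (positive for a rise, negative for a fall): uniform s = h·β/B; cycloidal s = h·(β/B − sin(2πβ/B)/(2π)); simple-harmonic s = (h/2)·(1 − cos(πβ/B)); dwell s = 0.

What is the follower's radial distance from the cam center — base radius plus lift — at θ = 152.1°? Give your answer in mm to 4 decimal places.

seg 1 [0°–115.8°] cycloidal, h=14: full span → s += 14 → s = 14.0000
seg 2 [115.8°–256.3°] simple-harmonic, h=-13: θ=152.1° here. β=36.3, B=140.5. -13/2·(1 − cos(π·0.2584)) = -2.0261 → s = 11.9739
radial distance = base radius + s = 50 + 11.9739 = 61.9739

61.9739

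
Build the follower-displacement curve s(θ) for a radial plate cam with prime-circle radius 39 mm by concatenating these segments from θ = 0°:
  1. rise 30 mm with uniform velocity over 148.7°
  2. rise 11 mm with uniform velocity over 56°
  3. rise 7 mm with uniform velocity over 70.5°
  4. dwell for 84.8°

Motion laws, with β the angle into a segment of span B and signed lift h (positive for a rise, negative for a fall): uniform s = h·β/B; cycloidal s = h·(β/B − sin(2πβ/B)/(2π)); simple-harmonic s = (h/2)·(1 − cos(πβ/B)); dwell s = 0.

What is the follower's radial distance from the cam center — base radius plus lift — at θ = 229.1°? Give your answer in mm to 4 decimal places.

seg 1 [0°–148.7°] uniform, h=30: full span → s += 30 → s = 30.0000
seg 2 [148.7°–204.7°] uniform, h=11: full span → s += 11 → s = 41.0000
seg 3 [204.7°–275.2°] uniform, h=7: θ=229.1° here. β=24.4, B=70.5. 7·24.4/70.5 = 2.4227 → s = 43.4227
radial distance = base radius + s = 39 + 43.4227 = 82.4227

82.4227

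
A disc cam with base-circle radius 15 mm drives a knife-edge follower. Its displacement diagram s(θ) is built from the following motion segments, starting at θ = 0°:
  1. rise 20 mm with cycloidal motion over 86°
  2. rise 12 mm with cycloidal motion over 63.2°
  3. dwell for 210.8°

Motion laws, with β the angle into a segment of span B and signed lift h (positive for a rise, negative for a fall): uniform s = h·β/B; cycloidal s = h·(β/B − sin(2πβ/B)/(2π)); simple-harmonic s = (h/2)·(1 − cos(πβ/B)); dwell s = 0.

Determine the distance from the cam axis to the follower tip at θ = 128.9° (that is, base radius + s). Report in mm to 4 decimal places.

seg 1 [0°–86°] cycloidal, h=20: full span → s += 20 → s = 20.0000
seg 2 [86°–149.2°] cycloidal, h=12: θ=128.9° here. β=42.9, B=63.2. 12·(0.6788 − sin(2π·0.6788)/(2π)) = 9.8675 → s = 29.8675
radial distance = base radius + s = 15 + 29.8675 = 44.8675

44.8675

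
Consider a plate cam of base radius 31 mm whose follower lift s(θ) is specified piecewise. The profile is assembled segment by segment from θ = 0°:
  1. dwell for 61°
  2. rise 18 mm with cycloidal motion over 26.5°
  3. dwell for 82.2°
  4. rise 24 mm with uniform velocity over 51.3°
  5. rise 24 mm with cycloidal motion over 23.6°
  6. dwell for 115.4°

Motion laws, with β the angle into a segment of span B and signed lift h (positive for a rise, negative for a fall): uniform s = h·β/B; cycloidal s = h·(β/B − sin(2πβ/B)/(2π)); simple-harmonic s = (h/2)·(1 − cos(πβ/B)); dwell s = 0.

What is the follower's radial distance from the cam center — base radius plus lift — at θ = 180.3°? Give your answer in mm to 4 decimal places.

seg 1 [0°–61°] dwell: s stays 0.0000
seg 2 [61°–87.5°] cycloidal, h=18: full span → s += 18 → s = 18.0000
seg 3 [87.5°–169.7°] dwell: s stays 18.0000
seg 4 [169.7°–221°] uniform, h=24: θ=180.3° here. β=10.6, B=51.3. 24·10.6/51.3 = 4.9591 → s = 22.9591
radial distance = base radius + s = 31 + 22.9591 = 53.9591

53.9591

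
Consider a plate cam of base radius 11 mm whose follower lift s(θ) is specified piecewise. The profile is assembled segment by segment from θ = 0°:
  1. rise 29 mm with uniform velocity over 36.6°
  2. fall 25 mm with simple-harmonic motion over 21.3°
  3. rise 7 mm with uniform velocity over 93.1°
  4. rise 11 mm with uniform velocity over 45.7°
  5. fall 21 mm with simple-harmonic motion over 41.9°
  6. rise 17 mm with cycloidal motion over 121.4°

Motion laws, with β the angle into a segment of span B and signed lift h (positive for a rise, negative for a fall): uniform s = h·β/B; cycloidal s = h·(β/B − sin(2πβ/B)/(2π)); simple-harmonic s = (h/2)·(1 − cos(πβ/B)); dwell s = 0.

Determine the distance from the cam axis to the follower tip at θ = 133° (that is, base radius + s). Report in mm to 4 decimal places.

seg 1 [0°–36.6°] uniform, h=29: full span → s += 29 → s = 29.0000
seg 2 [36.6°–57.9°] simple-harmonic, h=-25: full span → s += -25 → s = 4.0000
seg 3 [57.9°–151°] uniform, h=7: θ=133° here. β=75.1, B=93.1. 7·75.1/93.1 = 5.6466 → s = 9.6466
radial distance = base radius + s = 11 + 9.6466 = 20.6466

20.6466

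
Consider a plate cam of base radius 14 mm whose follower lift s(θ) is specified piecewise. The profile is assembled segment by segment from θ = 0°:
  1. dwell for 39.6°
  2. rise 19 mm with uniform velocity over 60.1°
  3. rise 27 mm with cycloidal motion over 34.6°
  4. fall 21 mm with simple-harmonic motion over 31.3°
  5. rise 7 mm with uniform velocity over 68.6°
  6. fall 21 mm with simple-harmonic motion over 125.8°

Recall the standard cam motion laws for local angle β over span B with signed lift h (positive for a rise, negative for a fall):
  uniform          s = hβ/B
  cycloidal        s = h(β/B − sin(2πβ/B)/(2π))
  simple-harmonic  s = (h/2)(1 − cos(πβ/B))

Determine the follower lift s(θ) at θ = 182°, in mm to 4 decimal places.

seg 1 [0°–39.6°] dwell: s stays 0.0000
seg 2 [39.6°–99.7°] uniform, h=19: full span → s += 19 → s = 19.0000
seg 3 [99.7°–134.3°] cycloidal, h=27: full span → s += 27 → s = 46.0000
seg 4 [134.3°–165.6°] simple-harmonic, h=-21: full span → s += -21 → s = 25.0000
seg 5 [165.6°–234.2°] uniform, h=7: θ=182° here. β=16.4, B=68.6. 7·16.4/68.6 = 1.6735 → s = 26.6735

26.6735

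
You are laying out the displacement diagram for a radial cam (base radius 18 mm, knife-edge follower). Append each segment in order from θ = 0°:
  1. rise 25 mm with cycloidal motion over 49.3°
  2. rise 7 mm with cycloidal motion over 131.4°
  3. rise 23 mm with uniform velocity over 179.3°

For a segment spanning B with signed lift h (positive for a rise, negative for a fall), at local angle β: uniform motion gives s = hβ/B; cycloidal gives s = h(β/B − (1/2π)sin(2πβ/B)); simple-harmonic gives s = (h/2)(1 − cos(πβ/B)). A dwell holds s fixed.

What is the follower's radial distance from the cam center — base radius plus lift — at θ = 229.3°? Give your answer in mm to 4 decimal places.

seg 1 [0°–49.3°] cycloidal, h=25: full span → s += 25 → s = 25.0000
seg 2 [49.3°–180.7°] cycloidal, h=7: full span → s += 7 → s = 32.0000
seg 3 [180.7°–360°] uniform, h=23: θ=229.3° here. β=48.6, B=179.3. 23·48.6/179.3 = 6.2342 → s = 38.2342
radial distance = base radius + s = 18 + 38.2342 = 56.2342

56.2342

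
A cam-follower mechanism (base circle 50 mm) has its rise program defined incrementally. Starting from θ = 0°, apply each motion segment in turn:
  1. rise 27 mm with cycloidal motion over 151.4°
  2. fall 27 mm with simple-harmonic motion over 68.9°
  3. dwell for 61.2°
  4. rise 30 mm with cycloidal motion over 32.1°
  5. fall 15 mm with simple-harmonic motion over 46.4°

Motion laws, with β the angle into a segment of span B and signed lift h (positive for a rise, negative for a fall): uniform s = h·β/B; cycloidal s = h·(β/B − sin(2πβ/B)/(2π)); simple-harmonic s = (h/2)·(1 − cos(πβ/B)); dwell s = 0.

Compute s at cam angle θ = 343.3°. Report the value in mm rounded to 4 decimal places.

seg 1 [0°–151.4°] cycloidal, h=27: full span → s += 27 → s = 27.0000
seg 2 [151.4°–220.3°] simple-harmonic, h=-27: full span → s += -27 → s = 0.0000
seg 3 [220.3°–281.5°] dwell: s stays 0.0000
seg 4 [281.5°–313.6°] cycloidal, h=30: full span → s += 30 → s = 30.0000
seg 5 [313.6°–360°] simple-harmonic, h=-15: θ=343.3° here. β=29.7, B=46.4. -15/2·(1 − cos(π·0.6401)) = -10.6952 → s = 19.3048

19.3048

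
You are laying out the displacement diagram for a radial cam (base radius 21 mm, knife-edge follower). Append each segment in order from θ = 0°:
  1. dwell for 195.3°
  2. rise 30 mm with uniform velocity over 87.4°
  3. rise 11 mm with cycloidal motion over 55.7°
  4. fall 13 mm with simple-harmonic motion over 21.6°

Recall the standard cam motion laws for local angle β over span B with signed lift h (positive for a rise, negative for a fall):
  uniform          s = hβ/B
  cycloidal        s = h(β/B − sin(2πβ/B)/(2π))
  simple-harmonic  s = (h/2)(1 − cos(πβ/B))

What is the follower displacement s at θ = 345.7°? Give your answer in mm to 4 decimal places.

seg 1 [0°–195.3°] dwell: s stays 0.0000
seg 2 [195.3°–282.7°] uniform, h=30: full span → s += 30 → s = 30.0000
seg 3 [282.7°–338.4°] cycloidal, h=11: full span → s += 11 → s = 41.0000
seg 4 [338.4°–360°] simple-harmonic, h=-13: θ=345.7° here. β=7.3, B=21.6. -13/2·(1 − cos(π·0.3380)) = -3.3322 → s = 37.6678

37.6678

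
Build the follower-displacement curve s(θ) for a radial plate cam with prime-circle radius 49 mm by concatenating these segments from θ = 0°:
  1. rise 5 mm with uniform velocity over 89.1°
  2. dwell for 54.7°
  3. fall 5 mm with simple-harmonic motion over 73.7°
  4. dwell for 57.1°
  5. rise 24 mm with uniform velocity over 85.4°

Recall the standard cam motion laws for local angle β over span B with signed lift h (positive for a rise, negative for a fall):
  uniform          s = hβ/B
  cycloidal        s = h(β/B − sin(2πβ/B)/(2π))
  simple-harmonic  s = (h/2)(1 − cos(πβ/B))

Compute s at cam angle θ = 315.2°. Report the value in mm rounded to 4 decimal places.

seg 1 [0°–89.1°] uniform, h=5: full span → s += 5 → s = 5.0000
seg 2 [89.1°–143.8°] dwell: s stays 5.0000
seg 3 [143.8°–217.5°] simple-harmonic, h=-5: full span → s += -5 → s = 0.0000
seg 4 [217.5°–274.6°] dwell: s stays 0.0000
seg 5 [274.6°–360°] uniform, h=24: θ=315.2° here. β=40.6, B=85.4. 24·40.6/85.4 = 11.4098 → s = 11.4098

11.4098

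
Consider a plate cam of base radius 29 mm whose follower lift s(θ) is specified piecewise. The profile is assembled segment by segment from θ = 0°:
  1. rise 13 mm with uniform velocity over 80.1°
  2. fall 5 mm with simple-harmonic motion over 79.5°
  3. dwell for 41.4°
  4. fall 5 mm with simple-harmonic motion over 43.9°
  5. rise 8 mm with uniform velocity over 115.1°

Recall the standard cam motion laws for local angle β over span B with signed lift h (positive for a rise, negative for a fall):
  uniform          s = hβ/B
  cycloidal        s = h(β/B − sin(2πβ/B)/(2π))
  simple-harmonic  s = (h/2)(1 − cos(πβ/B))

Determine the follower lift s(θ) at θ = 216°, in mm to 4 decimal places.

seg 1 [0°–80.1°] uniform, h=13: full span → s += 13 → s = 13.0000
seg 2 [80.1°–159.6°] simple-harmonic, h=-5: full span → s += -5 → s = 8.0000
seg 3 [159.6°–201°] dwell: s stays 8.0000
seg 4 [201°–244.9°] simple-harmonic, h=-5: θ=216° here. β=15, B=43.9. -5/2·(1 − cos(π·0.3417)) = -1.3072 → s = 6.6928

6.6928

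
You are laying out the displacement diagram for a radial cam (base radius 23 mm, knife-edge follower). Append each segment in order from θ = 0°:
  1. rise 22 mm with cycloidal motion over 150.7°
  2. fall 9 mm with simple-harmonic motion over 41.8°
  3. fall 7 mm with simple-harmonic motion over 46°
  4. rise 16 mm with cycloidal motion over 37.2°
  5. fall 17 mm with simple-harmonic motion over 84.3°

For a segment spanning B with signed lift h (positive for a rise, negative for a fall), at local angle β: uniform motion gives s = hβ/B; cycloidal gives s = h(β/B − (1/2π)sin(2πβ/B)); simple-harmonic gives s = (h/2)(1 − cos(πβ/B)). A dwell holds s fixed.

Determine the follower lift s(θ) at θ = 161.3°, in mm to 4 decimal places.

seg 1 [0°–150.7°] cycloidal, h=22: full span → s += 22 → s = 22.0000
seg 2 [150.7°–192.5°] simple-harmonic, h=-9: θ=161.3° here. β=10.6, B=41.8. -9/2·(1 − cos(π·0.2536)) = -1.3541 → s = 20.6459

20.6459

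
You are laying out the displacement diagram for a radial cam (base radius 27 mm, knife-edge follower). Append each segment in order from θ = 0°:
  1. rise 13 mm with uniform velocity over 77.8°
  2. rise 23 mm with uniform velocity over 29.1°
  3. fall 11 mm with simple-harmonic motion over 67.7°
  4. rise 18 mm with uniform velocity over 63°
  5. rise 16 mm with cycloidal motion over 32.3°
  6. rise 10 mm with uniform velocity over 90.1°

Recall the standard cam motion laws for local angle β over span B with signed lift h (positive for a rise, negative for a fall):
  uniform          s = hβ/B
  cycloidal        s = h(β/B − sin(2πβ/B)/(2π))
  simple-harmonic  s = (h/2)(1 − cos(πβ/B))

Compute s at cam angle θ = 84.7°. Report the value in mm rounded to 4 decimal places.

seg 1 [0°–77.8°] uniform, h=13: full span → s += 13 → s = 13.0000
seg 2 [77.8°–106.9°] uniform, h=23: θ=84.7° here. β=6.9, B=29.1. 23·6.9/29.1 = 5.4536 → s = 18.4536

18.4536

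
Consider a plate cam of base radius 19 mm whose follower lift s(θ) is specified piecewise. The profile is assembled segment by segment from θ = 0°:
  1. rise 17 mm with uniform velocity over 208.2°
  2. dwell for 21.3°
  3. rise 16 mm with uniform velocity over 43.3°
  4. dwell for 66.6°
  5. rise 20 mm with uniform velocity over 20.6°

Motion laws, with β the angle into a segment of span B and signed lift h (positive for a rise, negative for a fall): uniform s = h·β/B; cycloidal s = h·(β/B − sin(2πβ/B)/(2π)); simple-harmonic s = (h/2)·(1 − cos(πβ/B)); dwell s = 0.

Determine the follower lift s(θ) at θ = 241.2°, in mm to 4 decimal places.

seg 1 [0°–208.2°] uniform, h=17: full span → s += 17 → s = 17.0000
seg 2 [208.2°–229.5°] dwell: s stays 17.0000
seg 3 [229.5°–272.8°] uniform, h=16: θ=241.2° here. β=11.7, B=43.3. 16·11.7/43.3 = 4.3233 → s = 21.3233

21.3233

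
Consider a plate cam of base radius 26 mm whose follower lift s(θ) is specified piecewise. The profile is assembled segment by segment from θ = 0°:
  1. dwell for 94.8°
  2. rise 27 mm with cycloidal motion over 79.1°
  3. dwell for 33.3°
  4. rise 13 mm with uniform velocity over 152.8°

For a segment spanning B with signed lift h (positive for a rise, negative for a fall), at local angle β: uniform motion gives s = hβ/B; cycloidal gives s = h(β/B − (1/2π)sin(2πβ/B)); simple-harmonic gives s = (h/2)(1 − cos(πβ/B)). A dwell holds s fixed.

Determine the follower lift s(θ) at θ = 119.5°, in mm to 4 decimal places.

seg 1 [0°–94.8°] dwell: s stays 0.0000
seg 2 [94.8°–173.9°] cycloidal, h=27: θ=119.5° here. β=24.7, B=79.1. 27·(0.3123 − sin(2π·0.3123)/(2π)) = 4.4586 → s = 4.4586

4.4586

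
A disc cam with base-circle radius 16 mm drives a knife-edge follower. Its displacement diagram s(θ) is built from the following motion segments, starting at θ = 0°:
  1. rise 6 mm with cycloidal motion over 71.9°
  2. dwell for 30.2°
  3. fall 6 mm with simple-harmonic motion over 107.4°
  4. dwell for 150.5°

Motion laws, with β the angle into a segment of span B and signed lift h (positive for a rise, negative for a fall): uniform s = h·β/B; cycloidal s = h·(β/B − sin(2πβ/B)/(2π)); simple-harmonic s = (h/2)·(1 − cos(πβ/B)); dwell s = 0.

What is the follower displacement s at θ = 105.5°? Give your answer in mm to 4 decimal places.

seg 1 [0°–71.9°] cycloidal, h=6: full span → s += 6 → s = 6.0000
seg 2 [71.9°–102.1°] dwell: s stays 6.0000
seg 3 [102.1°–209.5°] simple-harmonic, h=-6: θ=105.5° here. β=3.4, B=107.4. -6/2·(1 − cos(π·0.0317)) = -0.0148 → s = 5.9852

5.9852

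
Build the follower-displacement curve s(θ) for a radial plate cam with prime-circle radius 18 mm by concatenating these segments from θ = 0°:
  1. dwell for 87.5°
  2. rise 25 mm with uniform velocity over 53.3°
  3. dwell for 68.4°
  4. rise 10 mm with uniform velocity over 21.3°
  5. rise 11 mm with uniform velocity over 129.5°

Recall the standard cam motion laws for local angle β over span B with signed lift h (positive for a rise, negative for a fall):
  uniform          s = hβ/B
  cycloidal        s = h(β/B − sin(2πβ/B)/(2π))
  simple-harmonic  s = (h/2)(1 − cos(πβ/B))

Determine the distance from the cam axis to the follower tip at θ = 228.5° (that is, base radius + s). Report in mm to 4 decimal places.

seg 1 [0°–87.5°] dwell: s stays 0.0000
seg 2 [87.5°–140.8°] uniform, h=25: full span → s += 25 → s = 25.0000
seg 3 [140.8°–209.2°] dwell: s stays 25.0000
seg 4 [209.2°–230.5°] uniform, h=10: θ=228.5° here. β=19.3, B=21.3. 10·19.3/21.3 = 9.0610 → s = 34.0610
radial distance = base radius + s = 18 + 34.0610 = 52.0610

52.0610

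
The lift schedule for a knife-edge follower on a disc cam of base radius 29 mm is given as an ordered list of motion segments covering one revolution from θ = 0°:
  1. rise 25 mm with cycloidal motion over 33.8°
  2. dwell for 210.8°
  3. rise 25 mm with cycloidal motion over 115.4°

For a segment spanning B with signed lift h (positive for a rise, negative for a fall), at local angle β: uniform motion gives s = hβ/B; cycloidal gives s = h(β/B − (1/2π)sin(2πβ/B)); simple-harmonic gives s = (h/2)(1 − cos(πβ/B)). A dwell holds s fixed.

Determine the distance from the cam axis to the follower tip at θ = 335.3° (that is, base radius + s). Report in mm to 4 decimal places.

seg 1 [0°–33.8°] cycloidal, h=25: full span → s += 25 → s = 25.0000
seg 2 [33.8°–244.6°] dwell: s stays 25.0000
seg 3 [244.6°–360°] cycloidal, h=25: θ=335.3° here. β=90.7, B=115.4. 25·(0.7860 − sin(2π·0.7860)/(2π)) = 23.5268 → s = 48.5268
radial distance = base radius + s = 29 + 48.5268 = 77.5268

77.5268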